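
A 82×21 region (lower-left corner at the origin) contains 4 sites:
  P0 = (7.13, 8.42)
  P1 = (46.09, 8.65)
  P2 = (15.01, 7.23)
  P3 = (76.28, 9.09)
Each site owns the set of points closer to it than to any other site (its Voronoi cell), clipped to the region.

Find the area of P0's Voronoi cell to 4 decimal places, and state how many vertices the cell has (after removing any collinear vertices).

1. box [0,82]×[0,21]: [(0, 0) (82, 0) (82, 21) (0, 21)]
2. ⊥bis P0·P1 via (26.61,8.535): [(0, 0) (26.6604, 0) (26.5364, 21) (0, 21)]  |A|=558.5664
3. ⊥bis P0·P2 via (11.07,7.825): [(0, 0) (9.8883, 0) (13.0596, 21) (0, 21)]  |A|=240.9533
4. ⊥bis P0·P3 via (41.705,8.755): [(0, 0) (9.8883, 0) (13.0596, 21) (0, 21)]  |A|=240.9533
5. canonical 4-gon: [(0, 0) (9.8883, 0) (13.0596, 21) (0, 21)]
6. shoelace: 240.9533

Area of P0's cell: 240.9533 (4 vertices)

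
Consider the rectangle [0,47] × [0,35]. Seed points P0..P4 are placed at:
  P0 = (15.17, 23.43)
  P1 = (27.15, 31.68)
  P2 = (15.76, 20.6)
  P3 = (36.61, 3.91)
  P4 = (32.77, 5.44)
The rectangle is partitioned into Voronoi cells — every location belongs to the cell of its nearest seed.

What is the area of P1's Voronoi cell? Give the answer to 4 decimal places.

Area of P1's cell: 379.0874

1. box [0,47]×[0,35]: [(0, 0) (47, 0) (47, 35) (0, 35)]
2. ⊥bis P1·P0 via (21.16,27.555): [(40.1357, 0) (47, 0) (47, 35) (16.033, 35)]  |A|=662.0476
3. ⊥bis P1·P2 via (21.455,26.14): [(23.7812, 23.7488) (46.8836, 0) (47, 0) (47, 35) (16.033, 35)]  |A|=581.921
4. ⊥bis P1·P3 via (31.88,17.795): [(23.7812, 23.7488) (30.1471, 17.2047) (47, 22.9457) (47, 35) (16.033, 35)]  |A|=387.5686
5. ⊥bis P1·P4 via (29.96,18.56): [(23.7812, 23.7488) (29.0238, 18.3595) (41.1798, 20.963) (47, 22.9457) (47, 35) (16.033, 35)]  |A|=379.0874
6. canonical 6-gon: [(23.7812, 23.7488) (29.0238, 18.3595) (41.1798, 20.963) (47, 22.9457) (47, 35) (16.033, 35)]
7. shoelace: 379.0874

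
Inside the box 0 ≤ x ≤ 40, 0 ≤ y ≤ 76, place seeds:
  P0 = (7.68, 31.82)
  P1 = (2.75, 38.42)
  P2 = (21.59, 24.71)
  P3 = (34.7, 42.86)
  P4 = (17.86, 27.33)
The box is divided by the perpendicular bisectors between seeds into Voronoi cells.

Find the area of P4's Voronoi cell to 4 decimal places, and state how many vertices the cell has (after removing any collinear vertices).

1. box [0,40]×[0,76]: [(0, 0) (40, 0) (40, 76) (0, 76)]
2. ⊥bis P4·P0 via (12.77,29.575): [(0, 0.6221) (0, 0) (40, 0) (40, 76) (33.2463, 76)]  |A|=1786.9834
3. ⊥bis P4·P1 via (10.305,32.875): [(20.1294, 46.2606) (0, 0.6221) (0, 0) (40, 0) (40, 73.3341)]  |A|=1660.0705
4. ⊥bis P4·P2 via (19.725,26.02): [(20.1294, 46.2606) (0, 0.6221) (0, 0) (1.4482, 0) (40, 54.8848) (40, 73.3341)]  |A|=602.1173
5. ⊥bis P4·P3 via (26.28,35.095): [(18.7879, 43.2191) (0, 0.6221) (0, 0) (1.4482, 0) (26.1775, 35.2062)]  |A|=266.2959
6. canonical 5-gon: [(18.7879, 43.2191) (0, 0.6221) (0, 0) (1.4482, 0) (26.1775, 35.2062)]
7. shoelace: 266.2959

Area of P4's cell: 266.2959 (5 vertices)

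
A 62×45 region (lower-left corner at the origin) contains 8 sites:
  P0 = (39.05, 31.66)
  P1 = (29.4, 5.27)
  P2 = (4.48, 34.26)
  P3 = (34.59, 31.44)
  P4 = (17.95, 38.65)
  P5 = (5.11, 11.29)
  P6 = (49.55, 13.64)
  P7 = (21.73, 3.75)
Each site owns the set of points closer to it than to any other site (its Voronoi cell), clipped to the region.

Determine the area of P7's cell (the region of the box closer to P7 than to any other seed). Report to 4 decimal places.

1. box [0,62]×[0,45]: [(0, 0) (62, 0) (62, 45) (0, 45)]
2. ⊥bis P7·P0 via (30.39,17.705): [(0, 36.564) (0, 0) (58.9204, 0)]  |A|=1077.1829
3. ⊥bis P7·P1 via (25.565,4.51): [(21.9068, 22.9694) (0, 36.564) (0, 0) (26.4588, 0)]  |A|=704.3712
4. ⊥bis P7·P2 via (13.105,19.005): [(21.9068, 22.9694) (21.0534, 23.499) (0, 11.5956) (0, 0) (26.4588, 0)]  |A|=441.5357
5. ⊥bis P7·P3 via (28.16,17.595): [(22.446, 20.2487) (18.5253, 22.0696) (0, 11.5956) (0, 0) (26.4588, 0)]  |A|=435.4139
6. ⊥bis P7·P4 via (19.84,21.2): [(22.446, 20.2487) (20.2923, 21.249) (16.3113, 20.8178) (0, 11.5956) (0, 0) (26.4588, 0)]  |A|=433.3996
7. ⊥bis P7·P5 via (13.42,7.52): [(22.446, 20.2487) (20.2923, 21.249) (19.6152, 21.1756) (10.0084, 0) (26.4588, 0)]  |A|=201.3917
8. ⊥bis P7·P6 via (35.64,8.695): [(22.446, 20.2487) (20.2923, 21.249) (19.6152, 21.1756) (10.0084, 0) (26.4588, 0)]  |A|=201.3917
9. canonical 5-gon: [(22.446, 20.2487) (20.2923, 21.249) (19.6152, 21.1756) (10.0084, 0) (26.4588, 0)]
10. shoelace: 201.3917

Area of P7's cell: 201.3917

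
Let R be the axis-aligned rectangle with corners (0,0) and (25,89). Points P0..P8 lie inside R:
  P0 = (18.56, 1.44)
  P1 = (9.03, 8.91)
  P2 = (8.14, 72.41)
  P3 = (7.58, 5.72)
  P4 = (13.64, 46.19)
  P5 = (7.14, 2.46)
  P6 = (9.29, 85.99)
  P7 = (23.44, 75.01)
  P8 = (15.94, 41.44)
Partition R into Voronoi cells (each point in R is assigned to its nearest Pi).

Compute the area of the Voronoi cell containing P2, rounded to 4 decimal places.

1. box [0,25]×[0,89]: [(0, 0) (25, 0) (25, 89) (0, 89)]
2. ⊥bis P2·P0 via (13.35,36.925): [(0, 34.9649) (25, 38.6355) (25, 89) (0, 89)]  |A|=1304.995
3. ⊥bis P2·P1 via (8.585,40.66): [(0, 40.5397) (25, 40.8901) (25, 89) (0, 89)]  |A|=1207.1282
4. ⊥bis P2·P3 via (7.86,39.065): [(0, 40.5397) (25, 40.8901) (25, 89) (0, 89)]  |A|=1207.1282
5. ⊥bis P2·P4 via (10.89,59.3): [(0, 57.0157) (25, 62.2598) (25, 89) (0, 89)]  |A|=734.057
6. ⊥bis P2·P5 via (7.64,37.435): [(0, 57.0157) (25, 62.2598) (25, 89) (0, 89)]  |A|=734.057
7. ⊥bis P2·P6 via (8.715,79.2): [(0, 79.938) (0, 57.0157) (25, 62.2598) (25, 77.8209)]  |A|=481.0439
8. ⊥bis P2·P7 via (15.79,73.71): [(14.9467, 78.6723) (0, 79.938) (0, 57.0157) (17.9858, 60.7884)]  |A|=337.8677
9. ⊥bis P2·P8 via (12.04,56.925): [(14.9467, 78.6723) (0, 79.938) (0, 57.0157) (17.9858, 60.7884)]  |A|=337.8677
10. canonical 4-gon: [(14.9467, 78.6723) (0, 79.938) (0, 57.0157) (17.9858, 60.7884)]
11. shoelace: 337.8677

Area of P2's cell: 337.8677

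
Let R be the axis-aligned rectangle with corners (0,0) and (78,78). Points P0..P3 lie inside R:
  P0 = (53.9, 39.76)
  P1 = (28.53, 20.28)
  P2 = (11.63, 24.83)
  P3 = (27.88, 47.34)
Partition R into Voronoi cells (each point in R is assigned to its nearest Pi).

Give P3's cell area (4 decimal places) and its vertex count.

1. box [0,78]×[0,78]: [(0, 0) (78, 0) (78, 78) (0, 78)]
2. ⊥bis P3·P0 via (40.89,43.55): [(0, 0) (28.2033, 0) (50.9258, 78) (0, 78)]  |A|=3086.0325
3. ⊥bis P3·P1 via (28.205,33.81): [(0, 33.1325) (38.122, 34.0482) (50.9258, 78) (0, 78)]  |A|=1974.3588
4. ⊥bis P3·P2 via (19.755,36.085): [(0, 50.3462) (23.077, 33.6868) (38.122, 34.0482) (50.9258, 78) (0, 78)]  |A|=1775.7387
5. canonical 5-gon: [(0, 50.3462) (23.077, 33.6868) (38.122, 34.0482) (50.9258, 78) (0, 78)]
6. shoelace: 1775.7387

Area of P3's cell: 1775.7387 (5 vertices)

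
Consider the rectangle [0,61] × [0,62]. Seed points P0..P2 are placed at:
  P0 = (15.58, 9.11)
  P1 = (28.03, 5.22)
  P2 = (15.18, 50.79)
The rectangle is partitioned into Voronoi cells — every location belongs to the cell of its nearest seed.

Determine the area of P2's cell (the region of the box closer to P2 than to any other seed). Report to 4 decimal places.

Area of P2's cell: 1806.4304

1. box [0,61]×[0,62]: [(0, 0) (61, 0) (61, 62) (0, 62)]
2. ⊥bis P2·P0 via (15.38,29.95): [(0, 29.8024) (61, 30.3878) (61, 62) (0, 62)]  |A|=1946.1986
3. ⊥bis P2·P1 via (21.605,28.005): [(0, 29.8024) (28.9649, 30.0804) (61, 39.1138) (61, 62) (0, 62)]  |A|=1806.4304
4. canonical 5-gon: [(0, 29.8024) (28.9649, 30.0804) (61, 39.1138) (61, 62) (0, 62)]
5. shoelace: 1806.4304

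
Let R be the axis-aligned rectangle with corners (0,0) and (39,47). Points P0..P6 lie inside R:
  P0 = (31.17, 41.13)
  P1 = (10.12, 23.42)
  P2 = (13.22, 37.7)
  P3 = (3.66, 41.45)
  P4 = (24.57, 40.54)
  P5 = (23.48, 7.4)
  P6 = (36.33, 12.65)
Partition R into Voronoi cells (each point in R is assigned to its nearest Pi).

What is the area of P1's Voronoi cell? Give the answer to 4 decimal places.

Area of P1's cell: 453.2449

1. box [0,39]×[0,47]: [(0, 0) (39, 0) (39, 47) (0, 47)]
2. ⊥bis P1·P0 via (20.645,32.275): [(0, 0) (39, 0) (39, 10.4584) (8.2564, 47) (0, 47)]  |A|=1271.2894
3. ⊥bis P1·P2 via (11.67,30.56): [(0, 33.0934) (0, 0) (39, 0) (39, 10.4584) (24.4158, 27.7931)]  |A|=1022.2289
4. ⊥bis P1·P3 via (6.89,32.435): [(5.4347, 31.9136) (0, 29.9664) (0, 0) (39, 0) (39, 10.4584) (24.4158, 27.7931)]  |A|=1013.7316
5. ⊥bis P1·P4 via (17.345,31.98): [(21.5749, 28.4098) (5.4347, 31.9136) (0, 29.9664) (0, 0) (39, 0) (39, 10.4584) (29.5851, 21.6488)]  |A|=1006.5981
6. ⊥bis P1·P5 via (16.8,15.41): [(26.949, 23.8738) (21.5749, 28.4098) (5.4347, 31.9136) (0, 29.9664) (0, 1.3995)]  |A|=454.9081
7. ⊥bis P1·P6 via (23.225,18.035): [(24.9336, 22.1931) (25.9654, 24.704) (21.5749, 28.4098) (5.4347, 31.9136) (0, 29.9664) (0, 1.3995)]  |A|=453.2449
8. canonical 6-gon: [(24.9336, 22.1931) (25.9654, 24.704) (21.5749, 28.4098) (5.4347, 31.9136) (0, 29.9664) (0, 1.3995)]
9. shoelace: 453.2449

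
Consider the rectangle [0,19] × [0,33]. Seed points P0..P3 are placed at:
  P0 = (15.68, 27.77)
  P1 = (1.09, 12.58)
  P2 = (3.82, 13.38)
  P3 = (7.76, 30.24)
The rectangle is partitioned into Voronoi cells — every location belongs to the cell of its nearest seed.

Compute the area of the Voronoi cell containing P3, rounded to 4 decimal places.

Area of P3's cell: 123.1258

1. box [0,19]×[0,33]: [(0, 0) (19, 0) (19, 33) (0, 33)]
2. ⊥bis P3·P0 via (11.72,29.005): [(0, 0) (2.6742, 0) (12.9659, 33) (0, 33)]  |A|=258.0627
3. ⊥bis P3·P1 via (4.425,21.41): [(0, 23.0813) (8.8322, 19.7454) (12.9659, 33) (0, 33)]  |A|=129.731
4. ⊥bis P3·P2 via (5.79,21.81): [(0, 23.1631) (9.2257, 21.0071) (12.9659, 33) (0, 33)]  |A|=123.1258
5. canonical 4-gon: [(0, 23.1631) (9.2257, 21.0071) (12.9659, 33) (0, 33)]
6. shoelace: 123.1258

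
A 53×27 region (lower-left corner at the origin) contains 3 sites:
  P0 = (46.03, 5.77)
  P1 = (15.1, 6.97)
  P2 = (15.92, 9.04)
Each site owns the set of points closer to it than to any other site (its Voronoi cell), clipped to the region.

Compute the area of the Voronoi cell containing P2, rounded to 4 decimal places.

1. box [0,53]×[0,27]: [(0, 0) (53, 0) (53, 27) (0, 27)]
2. ⊥bis P2·P0 via (30.975,7.405): [(0, 0) (30.1708, 0) (33.1031, 27) (0, 27)]  |A|=854.1971
3. ⊥bis P2·P1 via (15.51,8.005): [(0, 14.1491) (30.3996, 2.1067) (33.1031, 27) (0, 27)]  |A|=607.3537
4. canonical 4-gon: [(0, 14.1491) (30.3996, 2.1067) (33.1031, 27) (0, 27)]
5. shoelace: 607.3537

Area of P2's cell: 607.3537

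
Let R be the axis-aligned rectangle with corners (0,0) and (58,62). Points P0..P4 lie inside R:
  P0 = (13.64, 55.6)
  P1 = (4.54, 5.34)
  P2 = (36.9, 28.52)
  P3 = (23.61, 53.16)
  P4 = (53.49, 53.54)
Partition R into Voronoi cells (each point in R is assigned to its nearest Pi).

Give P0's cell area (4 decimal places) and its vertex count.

Area of P0's cell: 516.9147 (5 vertices)

1. box [0,58]×[0,62]: [(0, 0) (58, 0) (58, 62) (0, 62)]
2. ⊥bis P0·P1 via (9.09,30.47): [(0, 32.1158) (58, 21.6144) (58, 62) (0, 62)]  |A|=2037.8227
3. ⊥bis P0·P2 via (25.27,42.06): [(0, 32.1158) (11.3088, 30.0683) (48.4848, 62) (0, 62)]  |A|=943.0792
4. ⊥bis P0·P3 via (18.625,54.38): [(0, 32.1158) (11.3088, 30.0683) (13.0387, 31.5541) (20.4899, 62) (0, 62)]  |A|=516.9147
5. ⊥bis P0·P4 via (33.565,54.57): [(0, 32.1158) (11.3088, 30.0683) (13.0387, 31.5541) (20.4899, 62) (0, 62)]  |A|=516.9147
6. canonical 5-gon: [(0, 32.1158) (11.3088, 30.0683) (13.0387, 31.5541) (20.4899, 62) (0, 62)]
7. shoelace: 516.9147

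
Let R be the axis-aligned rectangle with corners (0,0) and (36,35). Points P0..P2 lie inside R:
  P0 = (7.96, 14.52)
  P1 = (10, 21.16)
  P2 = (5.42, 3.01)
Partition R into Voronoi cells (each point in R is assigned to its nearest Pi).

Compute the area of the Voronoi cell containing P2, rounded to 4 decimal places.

1. box [0,36]×[0,35]: [(0, 0) (36, 0) (36, 35) (0, 35)]
2. ⊥bis P2·P0 via (6.69,8.765): [(0, 10.2413) (0, 0) (36, 0) (36, 2.2969)]  |A|=225.6889
3. ⊥bis P2·P1 via (7.71,12.085): [(0, 10.2413) (0, 0) (36, 0) (36, 2.2969)]  |A|=225.6889
4. canonical 4-gon: [(0, 10.2413) (0, 0) (36, 0) (36, 2.2969)]
5. shoelace: 225.6889

Area of P2's cell: 225.6889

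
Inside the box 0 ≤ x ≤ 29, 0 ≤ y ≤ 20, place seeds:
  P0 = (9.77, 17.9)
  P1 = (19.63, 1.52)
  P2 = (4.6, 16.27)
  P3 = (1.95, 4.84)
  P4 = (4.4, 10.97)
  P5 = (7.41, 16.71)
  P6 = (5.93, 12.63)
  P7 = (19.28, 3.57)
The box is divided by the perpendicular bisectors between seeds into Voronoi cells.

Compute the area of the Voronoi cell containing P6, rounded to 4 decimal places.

1. box [0,29]×[0,20]: [(0, 0) (29, 0) (29, 20) (0, 20)]
2. ⊥bis P6·P0 via (7.85,15.265): [(0, 0) (28.7996, 0) (1.3517, 20) (0, 20)]  |A|=301.5133
3. ⊥bis P6·P1 via (12.78,7.075): [(0, 0) (7.0425, 0) (15.1237, 9.965) (1.3517, 20) (0, 20)]  |A|=193.1083
4. ⊥bis P6·P2 via (5.265,14.45): [(0, 12.5262) (0, 0) (7.0425, 0) (15.1237, 9.965) (7.7316, 15.3513)]  |A|=161.0744
5. ⊥bis P6·P3 via (3.94,8.735): [(0, 12.5262) (0, 10.748) (11.1422, 5.0553) (15.1237, 9.965) (7.7316, 15.3513)]  |A|=83.3953
6. ⊥bis P6·P4 via (5.165,11.8): [(3.1345, 13.6715) (11.7156, 5.7624) (15.1237, 9.965) (7.7316, 15.3513)]  |A|=50.098
7. ⊥bis P6·P5 via (6.67,14.67): [(6.2671, 14.8162) (3.1345, 13.6715) (11.7156, 5.7624) (15.1237, 9.965) (10.6459, 13.2278)]  |A|=47.7633
8. ⊥bis P6·P7 via (12.605,8.1): [(6.2671, 14.8162) (3.1345, 13.6715) (11.2868, 6.1576) (14.2853, 10.5759) (10.6459, 13.2278)]  |A|=43.421
9. canonical 5-gon: [(6.2671, 14.8162) (3.1345, 13.6715) (11.2868, 6.1576) (14.2853, 10.5759) (10.6459, 13.2278)]
10. shoelace: 43.421

Area of P6's cell: 43.4210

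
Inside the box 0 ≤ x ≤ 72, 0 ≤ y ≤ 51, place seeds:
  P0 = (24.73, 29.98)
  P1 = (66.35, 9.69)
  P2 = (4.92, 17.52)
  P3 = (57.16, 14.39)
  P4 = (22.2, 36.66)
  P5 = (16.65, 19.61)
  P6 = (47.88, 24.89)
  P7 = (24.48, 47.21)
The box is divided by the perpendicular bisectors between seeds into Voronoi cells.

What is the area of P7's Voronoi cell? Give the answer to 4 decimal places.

1. box [0,72]×[0,51]: [(0, 0) (72, 0) (72, 51) (0, 51)]
2. ⊥bis P7·P0 via (24.605,38.595): [(0, 38.238) (72, 39.2827) (72, 51) (0, 51)]  |A|=881.2558
3. ⊥bis P7·P1 via (45.415,28.45): [(0, 38.238) (54.8999, 39.0346) (65.6222, 51) (0, 51)]  |A|=742.9156
4. ⊥bis P7·P2 via (14.7,32.365): [(0, 42.0495) (5.6608, 38.3201) (54.8999, 39.0346) (65.6222, 51) (0, 51)]  |A|=732.1277
5. ⊥bis P7·P3 via (40.82,30.8): [(0, 42.0495) (5.6608, 38.3201) (49.0039, 38.949) (61.1065, 51) (0, 51)]  |A|=670.1032
6. ⊥bis P7·P4 via (23.34,41.935): [(0, 46.9791) (37.9021, 38.7879) (49.0039, 38.949) (61.1065, 51) (0, 51)]  |A|=515.2382
7. ⊥bis P7·P5 via (20.565,33.41): [(0, 46.9791) (37.9021, 38.7879) (49.0039, 38.949) (61.1065, 51) (0, 51)]  |A|=515.2382
8. ⊥bis P7·P6 via (36.18,36.05): [(0, 46.9791) (37.9021, 38.7879) (38.8041, 38.801) (50.44, 51) (0, 51)]  |A|=389.6141
9. canonical 5-gon: [(0, 46.9791) (37.9021, 38.7879) (38.8041, 38.801) (50.44, 51) (0, 51)]
10. shoelace: 389.6141

Area of P7's cell: 389.6141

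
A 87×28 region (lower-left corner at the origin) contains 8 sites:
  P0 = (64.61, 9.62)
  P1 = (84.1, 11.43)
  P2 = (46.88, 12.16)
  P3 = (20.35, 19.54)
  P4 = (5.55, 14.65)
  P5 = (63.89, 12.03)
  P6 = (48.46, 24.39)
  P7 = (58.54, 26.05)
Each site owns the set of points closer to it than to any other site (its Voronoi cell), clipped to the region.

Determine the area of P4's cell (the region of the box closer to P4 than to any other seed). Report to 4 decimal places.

Area of P4's cell: 391.2329

1. box [0,87]×[0,28]: [(0, 0) (87, 0) (87, 28) (0, 28)]
2. ⊥bis P4·P0 via (35.08,12.135): [(0, 0) (34.0465, 0) (36.4312, 28) (0, 28)]  |A|=986.6875
3. ⊥bis P4·P1 via (44.825,13.04): [(0, 0) (34.0465, 0) (36.4312, 28) (0, 28)]  |A|=986.6875
4. ⊥bis P4·P2 via (26.215,13.405): [(0, 0) (25.4074, 0) (27.0943, 28) (0, 28)]  |A|=735.0237
5. ⊥bis P4·P3 via (12.95,17.095): [(0, 0) (18.5983, 0) (9.3469, 28) (0, 28)]  |A|=391.2329
6. ⊥bis P4·P5 via (34.72,13.34): [(0, 0) (18.5983, 0) (9.3469, 28) (0, 28)]  |A|=391.2329
7. ⊥bis P4·P6 via (27.005,19.52): [(0, 0) (18.5983, 0) (9.3469, 28) (0, 28)]  |A|=391.2329
8. ⊥bis P4·P7 via (32.045,20.35): [(0, 0) (18.5983, 0) (9.3469, 28) (0, 28)]  |A|=391.2329
9. canonical 4-gon: [(0, 0) (18.5983, 0) (9.3469, 28) (0, 28)]
10. shoelace: 391.2329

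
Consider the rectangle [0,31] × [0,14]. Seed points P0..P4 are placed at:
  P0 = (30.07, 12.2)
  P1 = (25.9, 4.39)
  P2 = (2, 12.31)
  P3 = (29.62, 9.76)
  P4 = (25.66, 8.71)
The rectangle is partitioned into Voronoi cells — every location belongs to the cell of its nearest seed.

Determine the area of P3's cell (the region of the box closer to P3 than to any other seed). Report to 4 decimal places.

1. box [0,31]×[0,14]: [(0, 0) (31, 0) (31, 14) (0, 14)]
2. ⊥bis P3·P0 via (29.845,10.98): [(0, 0) (31, 0) (31, 10.767) (13.4699, 14) (0, 14)]  |A|=405.6625
3. ⊥bis P3·P1 via (27.76,7.075): [(31, 4.8305) (31, 10.767) (19.3212, 12.9209)]  |A|=34.6653
4. ⊥bis P3·P2 via (15.81,11.035): [(31, 4.8305) (31, 10.767) (19.3212, 12.9209)]  |A|=34.6653
5. ⊥bis P3·P4 via (27.64,9.235): [(28.3146, 6.6908) (31, 4.8305) (31, 10.767) (27.0402, 11.4973)]  |A|=17.022
6. canonical 4-gon: [(28.3146, 6.6908) (31, 4.8305) (31, 10.767) (27.0402, 11.4973)]
7. shoelace: 17.022

Area of P3's cell: 17.0220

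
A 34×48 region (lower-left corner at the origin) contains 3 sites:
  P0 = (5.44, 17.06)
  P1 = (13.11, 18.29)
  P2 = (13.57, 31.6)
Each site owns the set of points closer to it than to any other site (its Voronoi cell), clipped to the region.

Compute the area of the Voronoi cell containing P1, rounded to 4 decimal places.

Area of P1's cell: 589.0532

1. box [0,34]×[0,48]: [(0, 0) (34, 0) (34, 48) (0, 48)]
2. ⊥bis P1·P0 via (9.275,17.675): [(12.1095, 0) (34, 0) (34, 48) (4.4119, 48)]  |A|=1235.4868
3. ⊥bis P1·P2 via (13.34,24.945): [(8.08, 25.1268) (12.1095, 0) (34, 0) (34, 24.231)]  |A|=589.0532
4. canonical 4-gon: [(8.08, 25.1268) (12.1095, 0) (34, 0) (34, 24.231)]
5. shoelace: 589.0532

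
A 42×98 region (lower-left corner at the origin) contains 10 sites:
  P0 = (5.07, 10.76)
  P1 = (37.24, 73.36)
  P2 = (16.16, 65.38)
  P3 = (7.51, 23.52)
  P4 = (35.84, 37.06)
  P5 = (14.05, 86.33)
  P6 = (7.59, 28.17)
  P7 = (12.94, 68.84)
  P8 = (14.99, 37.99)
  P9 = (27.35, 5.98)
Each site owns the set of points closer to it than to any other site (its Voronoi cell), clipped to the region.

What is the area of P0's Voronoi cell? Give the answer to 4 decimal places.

Area of P0's cell: 269.5660

1. box [0,42]×[0,98]: [(0, 0) (42, 0) (42, 98) (0, 98)]
2. ⊥bis P0·P1 via (21.155,42.06): [(0, 52.9315) (0, 0) (42, 0) (42, 31.3478)]  |A|=1769.8655
3. ⊥bis P0·P2 via (10.615,38.07): [(40.8747, 31.9261) (0, 40.2253) (0, 0) (42, 0) (42, 31.3478)]  |A|=1510.1836
4. ⊥bis P0·P3 via (6.29,17.14): [(0, 18.3428) (0, 0) (42, 0) (42, 10.3114)]  |A|=601.7389
5. ⊥bis P0·P4 via (20.455,23.91): [(30.1396, 12.5794) (0, 18.3428) (0, 0) (40.8916, 0)]  |A|=533.618
6. ⊥bis P0·P5 via (9.56,48.545): [(30.1396, 12.5794) (0, 18.3428) (0, 0) (40.8916, 0)]  |A|=533.618
7. ⊥bis P0·P6 via (6.33,19.465): [(30.1396, 12.5794) (0, 18.3428) (0, 0) (40.8916, 0)]  |A|=533.618
8. ⊥bis P0·P7 via (9.005,39.8): [(30.1396, 12.5794) (0, 18.3428) (0, 0) (40.8916, 0)]  |A|=533.618
9. ⊥bis P0·P8 via (10.03,24.375): [(30.1396, 12.5794) (0, 18.3428) (0, 0) (40.8916, 0)]  |A|=533.618
10. ⊥bis P0·P9 via (16.21,8.37): [(17.6265, 14.9722) (0, 18.3428) (0, 0) (14.4143, 0)]  |A|=269.566
11. canonical 4-gon: [(17.6265, 14.9722) (0, 18.3428) (0, 0) (14.4143, 0)]
12. shoelace: 269.566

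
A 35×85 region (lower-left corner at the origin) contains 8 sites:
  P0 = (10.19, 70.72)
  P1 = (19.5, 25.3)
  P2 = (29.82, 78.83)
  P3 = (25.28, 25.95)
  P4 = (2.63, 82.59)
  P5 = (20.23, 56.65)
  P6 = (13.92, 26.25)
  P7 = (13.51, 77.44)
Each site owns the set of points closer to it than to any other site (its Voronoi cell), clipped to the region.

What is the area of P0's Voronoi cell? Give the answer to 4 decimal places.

1. box [0,35]×[0,85]: [(0, 0) (35, 0) (35, 85) (0, 85)]
2. ⊥bis P0·P1 via (14.845,48.01): [(0, 44.9671) (35, 52.1413) (35, 85) (0, 85)]  |A|=1275.6026
3. ⊥bis P0·P2 via (20.005,74.775): [(0, 44.9671) (29.7966, 51.0747) (15.7806, 85) (0, 85)]  |A|=864.1027
4. ⊥bis P0·P3 via (17.735,48.335): [(0, 44.9671) (19.7594, 49.0173) (29.3158, 52.2384) (15.7806, 85) (0, 85)]  |A|=857.7681
5. ⊥bis P0·P4 via (6.41,76.655): [(0, 72.5725) (0, 44.9671) (19.7594, 49.0173) (29.3158, 52.2384) (16.558, 83.1183)]  |A|=740.033
6. ⊥bis P0·P5 via (15.21,63.685): [(0, 72.5725) (0, 52.8315) (22.4518, 68.8526) (16.558, 83.1183)]  |A|=370.7933
7. ⊥bis P0·P6 via (12.055,48.485): [(0, 72.5725) (0, 52.8315) (22.4518, 68.8526) (16.558, 83.1183)]  |A|=370.7933
8. ⊥bis P0·P7 via (11.85,74.08): [(6.5096, 76.7184) (0, 72.5725) (0, 52.8315) (22.4432, 68.8464)]  |A|=280.1769
9. canonical 4-gon: [(6.5096, 76.7184) (0, 72.5725) (0, 52.8315) (22.4432, 68.8464)]
10. shoelace: 280.1769

Area of P0's cell: 280.1769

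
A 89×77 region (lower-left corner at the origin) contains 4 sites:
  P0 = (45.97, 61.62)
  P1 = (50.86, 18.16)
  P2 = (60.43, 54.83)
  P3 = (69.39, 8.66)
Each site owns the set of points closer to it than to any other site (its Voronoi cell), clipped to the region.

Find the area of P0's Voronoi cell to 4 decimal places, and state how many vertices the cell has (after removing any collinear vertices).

Area of P0's cell: 2109.0878 (4 vertices)

1. box [0,89]×[0,77]: [(0, 0) (89, 0) (89, 77) (0, 77)]
2. ⊥bis P0·P1 via (48.415,39.89): [(0, 34.4425) (89, 44.4565) (89, 77) (0, 77)]  |A|=3341.995
3. ⊥bis P0·P2 via (53.2,58.225): [(0, 34.4425) (44.3771, 39.4357) (62.0162, 77) (0, 77)]  |A|=2109.0878
4. ⊥bis P0·P3 via (57.68,35.14): [(0, 34.4425) (44.3771, 39.4357) (62.0162, 77) (0, 77)]  |A|=2109.0878
5. canonical 4-gon: [(0, 34.4425) (44.3771, 39.4357) (62.0162, 77) (0, 77)]
6. shoelace: 2109.0878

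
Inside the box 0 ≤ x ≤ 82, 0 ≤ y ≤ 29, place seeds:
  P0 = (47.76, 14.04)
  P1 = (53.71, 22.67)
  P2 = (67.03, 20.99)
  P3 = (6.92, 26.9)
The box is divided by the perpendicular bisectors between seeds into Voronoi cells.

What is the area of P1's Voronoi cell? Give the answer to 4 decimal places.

1. box [0,82]×[0,29]: [(0, 0) (82, 0) (82, 29) (0, 29)]
2. ⊥bis P1·P0 via (50.735,18.355): [(77.3575, 0) (82, 0) (82, 29) (35.2953, 29)]  |A|=744.5353
3. ⊥bis P1·P2 via (60.37,21.83): [(59.196, 12.5215) (61.2743, 29) (35.2953, 29)]  |A|=214.0473
4. ⊥bis P1·P3 via (30.315,24.785): [(59.196, 12.5215) (61.2743, 29) (35.2953, 29)]  |A|=214.0473
5. canonical 3-gon: [(59.196, 12.5215) (61.2743, 29) (35.2953, 29)]
6. shoelace: 214.0473

Area of P1's cell: 214.0473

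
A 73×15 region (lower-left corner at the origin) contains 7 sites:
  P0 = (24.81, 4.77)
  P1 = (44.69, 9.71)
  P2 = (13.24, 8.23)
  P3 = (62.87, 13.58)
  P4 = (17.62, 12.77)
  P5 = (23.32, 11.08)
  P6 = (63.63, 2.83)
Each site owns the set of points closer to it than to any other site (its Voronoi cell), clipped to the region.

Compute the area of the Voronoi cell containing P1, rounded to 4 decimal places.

Area of P1's cell: 279.5351

1. box [0,73]×[0,15]: [(0, 0) (73, 0) (73, 15) (0, 15)]
2. ⊥bis P1·P0 via (34.75,7.24): [(36.5491, 0) (73, 0) (73, 15) (32.8217, 15)]  |A|=574.7191
3. ⊥bis P1·P2 via (28.965,8.97): [(36.5491, 0) (73, 0) (73, 15) (32.8217, 15)]  |A|=574.7191
4. ⊥bis P1·P3 via (53.78,11.645): [(36.5491, 0) (56.2589, 0) (53.0658, 15) (32.8217, 15)]  |A|=299.6544
5. ⊥bis P1·P4 via (31.155,11.24): [(36.5491, 0) (56.2589, 0) (53.0658, 15) (32.8217, 15)]  |A|=299.6544
6. ⊥bis P1·P5 via (34.005,10.395): [(33.997, 10.2703) (36.5491, 0) (56.2589, 0) (53.0658, 15) (34.3002, 15)]  |A|=296.1579
7. ⊥bis P1·P6 via (54.16,6.27): [(33.997, 10.2703) (36.5491, 0) (51.8824, 0) (54.6418, 7.5964) (53.0658, 15) (34.3002, 15)]  |A|=279.5351
8. canonical 6-gon: [(33.997, 10.2703) (36.5491, 0) (51.8824, 0) (54.6418, 7.5964) (53.0658, 15) (34.3002, 15)]
9. shoelace: 279.5351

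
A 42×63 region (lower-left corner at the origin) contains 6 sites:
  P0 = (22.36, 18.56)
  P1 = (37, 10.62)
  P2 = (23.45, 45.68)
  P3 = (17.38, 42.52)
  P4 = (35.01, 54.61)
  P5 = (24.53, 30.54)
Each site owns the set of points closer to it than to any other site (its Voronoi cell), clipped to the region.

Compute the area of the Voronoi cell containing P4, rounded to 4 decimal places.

Area of P4's cell: 325.8415

1. box [0,42]×[0,63]: [(0, 0) (42, 0) (42, 63) (0, 63)]
2. ⊥bis P4·P0 via (28.685,36.585): [(0, 46.6506) (42, 31.9127) (42, 63) (0, 63)]  |A|=996.1695
3. ⊥bis P4·P1 via (36.005,32.615): [(0, 46.6506) (39.5426, 32.775) (42, 32.8862) (42, 63) (0, 63)]  |A|=994.9735
4. ⊥bis P4·P2 via (29.23,50.145): [(42, 33.6141) (42, 63) (19.2996, 63)]  |A|=333.5358
5. ⊥bis P4·P3 via (26.195,48.565): [(42, 33.6141) (42, 63) (19.2996, 63)]  |A|=333.5358
6. ⊥bis P4·P5 via (29.77,42.575): [(37.7677, 39.0928) (42, 37.2501) (42, 63) (19.2996, 63)]  |A|=325.8415
7. canonical 4-gon: [(37.7677, 39.0928) (42, 37.2501) (42, 63) (19.2996, 63)]
8. shoelace: 325.8415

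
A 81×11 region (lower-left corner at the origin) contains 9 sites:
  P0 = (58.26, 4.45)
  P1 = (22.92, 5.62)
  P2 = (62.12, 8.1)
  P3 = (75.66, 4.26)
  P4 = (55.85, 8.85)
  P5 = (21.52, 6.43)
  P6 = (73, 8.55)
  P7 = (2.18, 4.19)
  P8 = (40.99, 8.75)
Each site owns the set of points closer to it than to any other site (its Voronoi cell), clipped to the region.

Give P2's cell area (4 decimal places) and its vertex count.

Area of P2's cell: 67.4234 (6 vertices)

1. box [0,81]×[0,11]: [(0, 0) (81, 0) (81, 11) (0, 11)]
2. ⊥bis P2·P0 via (60.19,6.275): [(66.1236, 0) (81, 0) (81, 11) (55.7221, 11)]  |A|=220.8488
3. ⊥bis P2·P1 via (42.52,6.86): [(66.1236, 0) (81, 0) (81, 11) (55.7221, 11)]  |A|=220.8488
4. ⊥bis P2·P3 via (68.89,6.18): [(66.1236, 0) (67.1373, 0) (70.257, 11) (55.7221, 11)]  |A|=85.5174
5. ⊥bis P2·P4 via (58.985,8.475): [(58.8867, 7.6533) (66.1236, 0) (67.1373, 0) (70.257, 11) (59.287, 11)]  |A|=79.5519
6. ⊥bis P2·P5 via (41.82,7.265): [(58.8867, 7.6533) (66.1236, 0) (67.1373, 0) (70.257, 11) (59.287, 11)]  |A|=79.5519
7. ⊥bis P2·P6 via (67.56,8.325): [(58.8867, 7.6533) (66.1236, 0) (67.1373, 0) (67.8067, 2.3603) (67.4494, 11) (59.287, 11)]  |A|=67.4234
8. ⊥bis P2·P7 via (32.15,6.145): [(58.8867, 7.6533) (66.1236, 0) (67.1373, 0) (67.8067, 2.3603) (67.4494, 11) (59.287, 11)]  |A|=67.4234
9. ⊥bis P2·P8 via (51.555,8.425): [(58.8867, 7.6533) (66.1236, 0) (67.1373, 0) (67.8067, 2.3603) (67.4494, 11) (59.287, 11)]  |A|=67.4234
10. canonical 6-gon: [(58.8867, 7.6533) (66.1236, 0) (67.1373, 0) (67.8067, 2.3603) (67.4494, 11) (59.287, 11)]
11. shoelace: 67.4234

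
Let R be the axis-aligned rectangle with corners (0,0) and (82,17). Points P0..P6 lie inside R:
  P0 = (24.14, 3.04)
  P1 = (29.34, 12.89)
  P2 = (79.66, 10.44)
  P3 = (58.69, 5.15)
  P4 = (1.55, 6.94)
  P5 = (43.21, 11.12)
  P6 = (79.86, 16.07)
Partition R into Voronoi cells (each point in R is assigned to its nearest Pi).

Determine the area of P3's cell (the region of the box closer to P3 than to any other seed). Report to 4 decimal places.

1. box [0,82]×[0,17]: [(0, 0) (82, 0) (82, 17) (0, 17)]
2. ⊥bis P3·P0 via (41.415,4.095): [(41.6651, 0) (82, 0) (82, 17) (40.6269, 17)]  |A|=694.5183
3. ⊥bis P3·P1 via (44.015,9.02): [(41.6597, 0.0886) (41.6651, 0) (82, 0) (82, 17) (46.1194, 17)]  |A|=648.075
4. ⊥bis P3·P2 via (69.175,7.795): [(41.6597, 0.0886) (41.6651, 0) (71.1414, 0) (66.8529, 17) (46.1194, 17)]  |A|=427.0266
5. ⊥bis P3·P4 via (30.12,6.045): [(41.6597, 0.0886) (41.6651, 0) (71.1414, 0) (66.8529, 17) (46.1194, 17)]  |A|=427.0266
6. ⊥bis P3·P5 via (50.95,8.135): [(47.8127, 0) (71.1414, 0) (66.8529, 17) (54.3689, 17)]  |A|=304.4086
7. ⊥bis P3·P6 via (69.275,10.61): [(47.8127, 0) (71.1414, 0) (67.6895, 13.6838) (65.9789, 17) (54.3689, 17)]  |A|=302.9594
8. canonical 5-gon: [(47.8127, 0) (71.1414, 0) (67.6895, 13.6838) (65.9789, 17) (54.3689, 17)]
9. shoelace: 302.9594

Area of P3's cell: 302.9594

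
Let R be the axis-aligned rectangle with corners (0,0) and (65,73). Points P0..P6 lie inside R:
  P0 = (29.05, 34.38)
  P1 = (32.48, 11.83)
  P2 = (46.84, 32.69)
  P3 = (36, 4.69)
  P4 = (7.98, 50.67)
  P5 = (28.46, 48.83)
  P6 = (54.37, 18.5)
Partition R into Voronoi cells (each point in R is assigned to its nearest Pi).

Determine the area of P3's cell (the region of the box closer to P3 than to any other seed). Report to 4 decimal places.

Area of P3's cell: 238.5019

1. box [0,65]×[0,73]: [(0, 0) (65, 0) (65, 73) (0, 73)]
2. ⊥bis P3·P0 via (32.525,19.535): [(0, 11.9214) (0, 0) (65, 0) (65, 27.1369)]  |A|=1269.3946
3. ⊥bis P3·P1 via (34.24,8.26): [(17.4853, 0) (65, 0) (65, 23.4246)]  |A|=556.5058
4. ⊥bis P3·P2 via (41.42,18.69): [(49.2486, 15.6592) (17.4853, 0) (65, 0) (65, 9.5612)]  |A|=447.3218
5. ⊥bis P3·P4 via (21.99,27.68): [(49.2486, 15.6592) (17.4853, 0) (65, 0) (65, 9.5612)]  |A|=447.3218
6. ⊥bis P3·P5 via (32.23,26.76): [(49.2486, 15.6592) (17.4853, 0) (65, 0) (65, 9.5612)]  |A|=447.3218
7. ⊥bis P3·P6 via (45.185,11.595): [(44.0546, 13.0986) (17.4853, 0) (53.9018, 0)]  |A|=238.5019
8. canonical 3-gon: [(44.0546, 13.0986) (17.4853, 0) (53.9018, 0)]
9. shoelace: 238.5019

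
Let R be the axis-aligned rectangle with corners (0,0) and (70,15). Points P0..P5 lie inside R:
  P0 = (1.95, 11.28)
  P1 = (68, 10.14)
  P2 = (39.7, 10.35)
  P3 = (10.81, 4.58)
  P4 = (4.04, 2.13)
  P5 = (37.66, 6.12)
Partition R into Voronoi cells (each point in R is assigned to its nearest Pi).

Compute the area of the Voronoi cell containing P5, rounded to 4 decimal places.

Area of P5's cell: 240.5054

1. box [0,70]×[0,15]: [(0, 0) (70, 0) (70, 15) (0, 15)]
2. ⊥bis P5·P0 via (19.805,8.7): [(18.5479, 0) (70, 0) (70, 15) (20.7153, 15)]  |A|=755.526
3. ⊥bis P5·P1 via (52.83,8.13): [(18.5479, 0) (53.9072, 0) (51.9197, 15) (20.7153, 15)]  |A|=499.2281
4. ⊥bis P5·P2 via (38.68,8.235): [(18.5479, 0) (53.9072, 0) (53.781, 0.9522) (24.6526, 15) (20.7153, 15)]  |A|=307.7066
5. ⊥bis P5·P3 via (24.235,5.35): [(24.5419, 0) (53.9072, 0) (53.781, 0.9522) (24.6526, 15) (23.6815, 15)]  |A|=240.5054
6. ⊥bis P5·P4 via (20.85,4.125): [(24.5419, 0) (53.9072, 0) (53.781, 0.9522) (24.6526, 15) (23.6815, 15)]  |A|=240.5054
7. canonical 5-gon: [(24.5419, 0) (53.9072, 0) (53.781, 0.9522) (24.6526, 15) (23.6815, 15)]
8. shoelace: 240.5054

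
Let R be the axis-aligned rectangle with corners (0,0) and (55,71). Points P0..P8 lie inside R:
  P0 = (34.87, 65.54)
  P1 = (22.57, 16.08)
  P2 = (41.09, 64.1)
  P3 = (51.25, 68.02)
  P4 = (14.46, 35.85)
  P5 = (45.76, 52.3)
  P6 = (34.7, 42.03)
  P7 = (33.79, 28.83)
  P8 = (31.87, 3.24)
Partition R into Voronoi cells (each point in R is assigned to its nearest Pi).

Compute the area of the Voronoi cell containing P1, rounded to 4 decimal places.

1. box [0,55]×[0,71]: [(0, 0) (55, 0) (55, 71) (0, 71)]
2. ⊥bis P1·P0 via (28.72,40.81): [(0, 47.9523) (0, 0) (55, 0) (55, 34.2745)]  |A|=2261.2368
3. ⊥bis P1·P2 via (31.83,40.09): [(32.2199, 39.9396) (0, 47.9523) (0, 0) (55, 0) (55, 31.154)]  |A|=2225.6934
4. ⊥bis P1·P3 via (36.91,42.05): [(32.2199, 39.9396) (0, 47.9523) (0, 0) (55, 0) (55, 31.154)]  |A|=2225.6934
5. ⊥bis P1·P4 via (18.515,25.965): [(42.7146, 35.8921) (0, 18.3698) (0, 0) (55, 0) (55, 31.154)]  |A|=1570.7321
6. ⊥bis P1·P5 via (34.165,34.19): [(35.8834, 33.0898) (0, 18.3698) (0, 0) (55, 0) (55, 20.8503)]  |A|=1438.8491
7. ⊥bis P1·P6 via (28.635,29.055): [(27.4256, 29.6203) (0, 18.3698) (0, 0) (55, 0) (55, 16.731)]  |A|=1297.1338
8. ⊥bis P1·P7 via (28.18,22.455): [(22.3866, 27.5532) (0, 18.3698) (0, 0) (53.697, 0)]  |A|=945.3815
9. ⊥bis P1·P8 via (27.22,9.66): [(35.722, 15.818) (22.3866, 27.5532) (0, 18.3698) (0, 0) (13.883, 0)]  |A|=630.4917
10. canonical 5-gon: [(35.722, 15.818) (22.3866, 27.5532) (0, 18.3698) (0, 0) (13.883, 0)]
11. shoelace: 630.4917

Area of P1's cell: 630.4917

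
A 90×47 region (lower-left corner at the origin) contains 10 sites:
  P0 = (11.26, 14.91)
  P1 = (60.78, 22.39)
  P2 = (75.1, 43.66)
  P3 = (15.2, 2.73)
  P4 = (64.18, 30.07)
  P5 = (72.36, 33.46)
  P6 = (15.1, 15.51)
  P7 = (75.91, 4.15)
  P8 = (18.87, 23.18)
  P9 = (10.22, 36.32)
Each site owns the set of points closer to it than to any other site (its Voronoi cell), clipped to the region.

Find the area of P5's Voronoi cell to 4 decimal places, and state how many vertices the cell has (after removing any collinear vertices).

1. box [0,90]×[0,47]: [(0, 0) (90, 0) (90, 47) (0, 47)]
2. ⊥bis P5·P0 via (41.81,24.185): [(49.1526, 0) (90, 0) (90, 47) (34.8834, 47)]  |A|=2255.1556
3. ⊥bis P5·P1 via (66.57,27.925): [(90, 3.4156) (90, 47) (48.3351, 47)]  |A|=907.9707
4. ⊥bis P5·P2 via (73.73,38.56): [(50.4166, 44.8226) (90, 3.4156) (90, 34.1894)]  |A|=609.0675
5. ⊥bis P5·P3 via (43.78,18.095): [(50.4166, 44.8226) (90, 3.4156) (90, 34.1894)]  |A|=609.0675
6. ⊥bis P5·P4 via (68.27,31.765): [(64.4172, 41.0617) (72.3802, 21.8471) (90, 3.4156) (90, 34.1894)]  |A|=489.5334
7. ⊥bis P5·P6 via (43.73,24.485): [(64.4172, 41.0617) (72.3802, 21.8471) (90, 3.4156) (90, 34.1894)]  |A|=489.5334
8. ⊥bis P5·P7 via (74.135,18.805): [(64.4172, 41.0617) (72.3802, 21.8471) (75.1687, 18.9302) (90, 20.7266) (90, 34.1894)]  |A|=361.1609
9. ⊥bis P5·P8 via (45.615,28.32): [(64.4172, 41.0617) (72.3802, 21.8471) (75.1687, 18.9302) (90, 20.7266) (90, 34.1894)]  |A|=361.1609
10. ⊥bis P5·P9 via (41.29,34.89): [(64.4172, 41.0617) (72.3802, 21.8471) (75.1687, 18.9302) (90, 20.7266) (90, 34.1894)]  |A|=361.1609
11. canonical 5-gon: [(64.4172, 41.0617) (72.3802, 21.8471) (75.1687, 18.9302) (90, 20.7266) (90, 34.1894)]
12. shoelace: 361.1609

Area of P5's cell: 361.1609 (5 vertices)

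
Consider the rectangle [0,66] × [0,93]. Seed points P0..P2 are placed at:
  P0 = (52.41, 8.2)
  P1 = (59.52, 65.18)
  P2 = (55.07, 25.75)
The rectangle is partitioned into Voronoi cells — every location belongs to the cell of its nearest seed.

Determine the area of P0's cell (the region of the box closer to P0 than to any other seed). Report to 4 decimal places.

Area of P0's cell: 1327.8209

1. box [0,66]×[0,93]: [(0, 0) (66, 0) (66, 93) (0, 93)]
2. ⊥bis P0·P1 via (55.965,36.69): [(0, 43.6733) (0, 0) (66, 0) (66, 35.4378)]  |A|=2610.6687
3. ⊥bis P0·P2 via (53.74,16.975): [(0, 25.1202) (0, 0) (66, 0) (66, 15.1168)]  |A|=1327.8209
4. canonical 4-gon: [(0, 25.1202) (0, 0) (66, 0) (66, 15.1168)]
5. shoelace: 1327.8209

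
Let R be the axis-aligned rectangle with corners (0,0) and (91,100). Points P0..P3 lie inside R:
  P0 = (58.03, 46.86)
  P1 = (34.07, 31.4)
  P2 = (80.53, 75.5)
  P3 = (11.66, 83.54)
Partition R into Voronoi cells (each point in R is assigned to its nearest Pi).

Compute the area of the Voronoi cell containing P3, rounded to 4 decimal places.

1. box [0,91]×[0,100]: [(0, 0) (91, 0) (91, 100) (0, 100)]
2. ⊥bis P3·P0 via (34.845,65.2): [(0, 21.1498) (62.3728, 100) (0, 100)]  |A|=2459.0549
3. ⊥bis P3·P1 via (22.865,57.47): [(0, 47.6425) (31.7517, 61.2896) (62.3728, 100) (0, 100)]  |A|=2038.4595
4. ⊥bis P3·P2 via (46.095,79.52): [(0, 47.6425) (31.7517, 61.2896) (46.0816, 79.405) (48.4859, 100) (0, 100)]  |A|=1895.459
5. canonical 5-gon: [(0, 47.6425) (31.7517, 61.2896) (46.0816, 79.405) (48.4859, 100) (0, 100)]
6. shoelace: 1895.459

Area of P3's cell: 1895.4590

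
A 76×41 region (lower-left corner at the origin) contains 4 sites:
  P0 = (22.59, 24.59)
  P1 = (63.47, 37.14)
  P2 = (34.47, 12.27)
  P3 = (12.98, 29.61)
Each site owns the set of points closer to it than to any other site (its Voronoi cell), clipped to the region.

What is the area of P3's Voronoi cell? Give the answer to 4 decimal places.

1. box [0,76]×[0,41]: [(0, 0) (76, 0) (76, 41) (0, 41)]
2. ⊥bis P3·P0 via (17.785,27.1): [(0, 0) (3.6287, 0) (25.046, 41) (0, 41)]  |A|=587.831
3. ⊥bis P3·P1 via (38.225,33.375): [(0, 0) (3.6287, 0) (25.046, 41) (0, 41)]  |A|=587.831
4. ⊥bis P3·P2 via (23.725,20.94): [(0, 0) (3.6287, 0) (25.046, 41) (0, 41)]  |A|=587.831
5. canonical 4-gon: [(0, 0) (3.6287, 0) (25.046, 41) (0, 41)]
6. shoelace: 587.831

Area of P3's cell: 587.8310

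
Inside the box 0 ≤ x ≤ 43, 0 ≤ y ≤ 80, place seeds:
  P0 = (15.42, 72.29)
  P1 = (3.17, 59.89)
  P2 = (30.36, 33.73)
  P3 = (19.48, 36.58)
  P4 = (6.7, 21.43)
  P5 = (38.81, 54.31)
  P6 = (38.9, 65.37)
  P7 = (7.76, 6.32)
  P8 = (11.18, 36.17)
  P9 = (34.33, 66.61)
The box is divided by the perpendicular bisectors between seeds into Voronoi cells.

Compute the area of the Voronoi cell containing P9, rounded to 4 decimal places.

1. box [0,43]×[0,80]: [(0, 0) (43, 0) (43, 80) (0, 80)]
2. ⊥bis P9·P0 via (24.875,69.45): [(4.0143, 0) (43, 0) (43, 80) (28.0439, 80)]  |A|=2157.6721
3. ⊥bis P9·P1 via (18.75,63.25): [(20.5315, 54.9894) (32.3906, 0) (43, 0) (43, 80) (28.0439, 80)]  |A|=1377.4744
4. ⊥bis P9·P2 via (32.345,50.17): [(20.5315, 54.9894) (21.2828, 51.5057) (43, 48.8835) (43, 80) (28.0439, 80)]  |A|=573.4449
5. ⊥bis P9·P3 via (26.905,51.595): [(20.5315, 54.9894) (20.5901, 54.7178) (28.9602, 50.5787) (43, 48.8835) (43, 80) (28.0439, 80)]  |A|=561.4357
6. ⊥bis P9·P4 via (20.515,44.02): [(20.5315, 54.9894) (20.5901, 54.7178) (28.9602, 50.5787) (43, 48.8835) (43, 80) (28.0439, 80)]  |A|=561.4357
7. ⊥bis P9·P5 via (36.57,60.46): [(20.5315, 54.9894) (20.5901, 54.7178) (20.681, 54.6728) (43, 62.802) (43, 80) (28.0439, 80)]  |A|=384.3896
8. ⊥bis P9·P6 via (36.615,65.99): [(20.5315, 54.9894) (20.5901, 54.7178) (20.681, 54.6728) (34.9549, 59.8717) (40.4164, 80) (28.0439, 80)]  |A|=289.2081
9. ⊥bis P9·P7 via (21.045,36.465): [(20.5315, 54.9894) (20.5901, 54.7178) (20.681, 54.6728) (34.9549, 59.8717) (40.4164, 80) (28.0439, 80)]  |A|=289.2081
10. ⊥bis P9·P8 via (22.755,51.39): [(20.5315, 54.9894) (20.5901, 54.7178) (20.681, 54.6728) (34.9549, 59.8717) (40.4164, 80) (28.0439, 80)]  |A|=289.2081
11. canonical 6-gon: [(20.5315, 54.9894) (20.5901, 54.7178) (20.681, 54.6728) (34.9549, 59.8717) (40.4164, 80) (28.0439, 80)]
12. shoelace: 289.2081

Area of P9's cell: 289.2081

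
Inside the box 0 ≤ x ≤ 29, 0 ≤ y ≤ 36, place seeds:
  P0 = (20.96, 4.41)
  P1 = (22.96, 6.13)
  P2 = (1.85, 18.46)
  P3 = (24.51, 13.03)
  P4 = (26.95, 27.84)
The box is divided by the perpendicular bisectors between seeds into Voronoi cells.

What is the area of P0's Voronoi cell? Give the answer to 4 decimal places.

Area of P0's cell: 167.8266

1. box [0,29]×[0,36]: [(0, 0) (29, 0) (29, 36) (0, 36)]
2. ⊥bis P0·P1 via (21.96,5.27): [(0, 30.8049) (0, 0) (26.4922, 0)]  |A|=408.0446
3. ⊥bis P0·P2 via (11.405,11.435): [(13.8261, 14.728) (2.9978, 0) (26.4922, 0)]  |A|=173.0132
4. ⊥bis P0·P3 via (22.735,8.72): [(16.9408, 11.1062) (12.5061, 12.9326) (2.9978, 0) (26.4922, 0)]  |A|=167.8266
5. ⊥bis P0·P4 via (23.955,16.125): [(16.9408, 11.1062) (12.5061, 12.9326) (2.9978, 0) (26.4922, 0)]  |A|=167.8266
6. canonical 4-gon: [(16.9408, 11.1062) (12.5061, 12.9326) (2.9978, 0) (26.4922, 0)]
7. shoelace: 167.8266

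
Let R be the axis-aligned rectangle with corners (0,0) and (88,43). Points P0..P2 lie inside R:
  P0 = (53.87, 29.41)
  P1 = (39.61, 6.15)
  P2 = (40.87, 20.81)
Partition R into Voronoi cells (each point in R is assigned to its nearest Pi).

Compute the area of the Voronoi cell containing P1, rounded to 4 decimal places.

1. box [0,88]×[0,43]: [(0, 0) (88, 0) (88, 43) (0, 43)]
2. ⊥bis P1·P0 via (46.74,17.78): [(0, 0) (75.7416, 0) (5.6027, 43) (0, 43)]  |A|=1748.9035
3. ⊥bis P1·P2 via (40.24,13.48): [(0, 16.9386) (0, 0) (75.7416, 0) (55.9573, 12.1291)]  |A|=933.2579
4. canonical 4-gon: [(0, 16.9386) (0, 0) (75.7416, 0) (55.9573, 12.1291)]
5. shoelace: 933.2579

Area of P1's cell: 933.2579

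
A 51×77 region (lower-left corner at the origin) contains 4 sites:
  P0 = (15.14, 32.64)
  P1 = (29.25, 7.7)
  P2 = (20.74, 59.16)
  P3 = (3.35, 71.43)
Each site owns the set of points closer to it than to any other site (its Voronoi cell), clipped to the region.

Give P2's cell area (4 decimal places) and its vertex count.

Area of P2's cell: 1376.0417 (4 vertices)

1. box [0,51]×[0,77]: [(0, 0) (51, 0) (51, 77) (0, 77)]
2. ⊥bis P2·P0 via (17.94,45.9): [(0, 49.6882) (51, 38.919) (51, 77) (0, 77)]  |A|=1667.5154
3. ⊥bis P2·P1 via (24.995,33.43): [(0, 49.6882) (51, 38.919) (51, 77) (0, 77)]  |A|=1667.5154
4. ⊥bis P2·P3 via (12.045,65.295): [(0.8992, 49.4984) (51, 38.919) (51, 77) (20.3038, 77)]  |A|=1376.0417
5. canonical 4-gon: [(0.8992, 49.4984) (51, 38.919) (51, 77) (20.3038, 77)]
6. shoelace: 1376.0417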